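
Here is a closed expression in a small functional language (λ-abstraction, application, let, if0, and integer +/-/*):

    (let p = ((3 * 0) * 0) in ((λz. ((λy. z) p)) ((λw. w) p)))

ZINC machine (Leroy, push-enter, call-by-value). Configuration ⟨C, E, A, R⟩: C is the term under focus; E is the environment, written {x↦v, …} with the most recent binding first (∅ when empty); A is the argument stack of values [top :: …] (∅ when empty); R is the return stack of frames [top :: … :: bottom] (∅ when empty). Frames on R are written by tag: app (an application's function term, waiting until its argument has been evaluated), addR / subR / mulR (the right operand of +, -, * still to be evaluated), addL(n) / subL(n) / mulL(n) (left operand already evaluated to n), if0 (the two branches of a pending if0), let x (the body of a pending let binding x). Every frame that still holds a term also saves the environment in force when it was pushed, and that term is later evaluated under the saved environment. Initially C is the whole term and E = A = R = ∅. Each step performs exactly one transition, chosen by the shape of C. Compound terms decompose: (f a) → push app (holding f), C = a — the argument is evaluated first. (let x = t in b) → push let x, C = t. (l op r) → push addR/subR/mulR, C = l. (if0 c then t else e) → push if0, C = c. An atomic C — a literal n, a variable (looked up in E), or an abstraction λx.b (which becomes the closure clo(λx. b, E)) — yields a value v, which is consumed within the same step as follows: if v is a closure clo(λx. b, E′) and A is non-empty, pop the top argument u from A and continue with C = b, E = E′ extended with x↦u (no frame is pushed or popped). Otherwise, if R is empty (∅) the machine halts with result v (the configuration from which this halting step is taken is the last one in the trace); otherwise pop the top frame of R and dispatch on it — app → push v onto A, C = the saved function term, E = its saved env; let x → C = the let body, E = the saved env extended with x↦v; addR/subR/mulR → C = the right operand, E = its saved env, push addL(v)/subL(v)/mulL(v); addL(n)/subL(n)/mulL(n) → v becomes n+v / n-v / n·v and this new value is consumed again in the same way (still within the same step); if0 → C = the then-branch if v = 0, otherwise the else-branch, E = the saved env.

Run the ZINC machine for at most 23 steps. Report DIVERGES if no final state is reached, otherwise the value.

Answer: 0

Machine steps:
0. ⟨C=(let p = ((3 * 0) * 0) in ((λz. ((λy. z) p)) ((λw. w) p))); E=∅; A=∅; R=∅⟩
1. ⟨C=((3 * 0) * 0); E=∅; A=∅; R=[let p]⟩
2. ⟨C=(3 * 0); E=∅; A=∅; R=[mulR :: let p]⟩
3. ⟨C=3; E=∅; A=∅; R=[mulR :: mulR :: let p]⟩
4. ⟨C=0; E=∅; A=∅; R=[mulL(3) :: mulR :: let p]⟩
5. ⟨C=0; E=∅; A=∅; R=[mulL(0) :: let p]⟩
6. ⟨C=((λz. ((λy. z) p)) ((λw. w) p)); E={p↦0}; A=∅; R=∅⟩
7. ⟨C=((λw. w) p); E={p↦0}; A=∅; R=[app]⟩
8. ⟨C=p; E={p↦0}; A=∅; R=[app :: app]⟩
9. ⟨C=(λw. w); E={p↦0}; A=[0]; R=[app]⟩
10. ⟨C=w; E={w↦0, p↦0}; A=∅; R=[app]⟩
11. ⟨C=(λz. ((λy. z) p)); E={p↦0}; A=[0]; R=∅⟩
12. ⟨C=((λy. z) p); E={z↦0, p↦0}; A=∅; R=∅⟩
13. ⟨C=p; E={z↦0, p↦0}; A=∅; R=[app]⟩
14. ⟨C=(λy. z); E={z↦0, p↦0}; A=[0]; R=∅⟩
15. ⟨C=z; E={y↦0, z↦0, p↦0}; A=∅; R=∅⟩
→ final value 0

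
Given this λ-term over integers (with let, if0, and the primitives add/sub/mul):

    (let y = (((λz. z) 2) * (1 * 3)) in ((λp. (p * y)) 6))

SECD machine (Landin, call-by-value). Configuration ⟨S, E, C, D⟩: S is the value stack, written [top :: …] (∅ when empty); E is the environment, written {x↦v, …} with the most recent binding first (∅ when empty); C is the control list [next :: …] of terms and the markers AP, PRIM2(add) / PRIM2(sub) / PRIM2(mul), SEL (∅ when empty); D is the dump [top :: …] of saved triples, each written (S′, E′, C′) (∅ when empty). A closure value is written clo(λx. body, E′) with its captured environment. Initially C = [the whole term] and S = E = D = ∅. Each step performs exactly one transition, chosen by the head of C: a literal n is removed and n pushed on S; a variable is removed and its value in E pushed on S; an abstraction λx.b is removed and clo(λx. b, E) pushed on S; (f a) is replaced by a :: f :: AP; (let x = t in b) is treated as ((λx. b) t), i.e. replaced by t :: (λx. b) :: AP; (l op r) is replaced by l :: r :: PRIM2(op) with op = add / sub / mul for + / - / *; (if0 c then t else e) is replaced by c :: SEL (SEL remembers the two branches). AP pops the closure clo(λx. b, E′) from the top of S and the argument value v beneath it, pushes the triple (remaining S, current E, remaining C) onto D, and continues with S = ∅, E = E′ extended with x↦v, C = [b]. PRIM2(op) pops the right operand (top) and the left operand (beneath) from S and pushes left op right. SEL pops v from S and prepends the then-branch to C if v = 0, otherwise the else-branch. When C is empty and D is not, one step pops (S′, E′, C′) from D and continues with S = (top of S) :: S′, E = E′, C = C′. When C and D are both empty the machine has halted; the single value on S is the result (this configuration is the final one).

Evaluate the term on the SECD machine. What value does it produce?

Answer: 36

Derivation:
step 0: [S=∅ | E=∅ | C=[(let y = (((λz. z) 2) * (1 * 3)) in ((λp. (p * y)) 6))] | D=∅]
step 1: [S=∅ | E=∅ | C=[(((λz. z) 2) * (1 * 3)) :: (λy. ((λp. (p * y)) 6)) :: AP] | D=∅]
step 2: [S=∅ | E=∅ | C=[((λz. z) 2) :: (1 * 3) :: PRIM2(mul) :: (λy. ((λp. (p * y)) 6)) :: AP] | D=∅]
step 3: [S=∅ | E=∅ | C=[2 :: (λz. z) :: AP :: (1 * 3) :: PRIM2(mul) :: (λy. ((λp. (p * y)) 6)) :: AP] | D=∅]
step 4: [S=[2] | E=∅ | C=[(λz. z) :: AP :: (1 * 3) :: PRIM2(mul) :: (λy. ((λp. (p * y)) 6)) :: AP] | D=∅]
step 5: [S=[clo(λz. z, ∅) :: 2] | E=∅ | C=[AP :: (1 * 3) :: PRIM2(mul) :: (λy. ((λp. (p * y)) 6)) :: AP] | D=∅]
step 6: [S=∅ | E={z↦2} | C=[z] | D=[(∅, ∅, [(1 * 3) :: PRIM2(mul) :: (λy. ((λp. (p * y)) 6)) :: AP])]]
step 7: [S=[2] | E={z↦2} | C=∅ | D=[(∅, ∅, [(1 * 3) :: PRIM2(mul) :: (λy. ((λp. (p * y)) 6)) :: AP])]]
step 8: [S=[2] | E=∅ | C=[(1 * 3) :: PRIM2(mul) :: (λy. ((λp. (p * y)) 6)) :: AP] | D=∅]
step 9: [S=[2] | E=∅ | C=[1 :: 3 :: PRIM2(mul) :: PRIM2(mul) :: (λy. ((λp. (p * y)) 6)) :: AP] | D=∅]
step 10: [S=[1 :: 2] | E=∅ | C=[3 :: PRIM2(mul) :: PRIM2(mul) :: (λy. ((λp. (p * y)) 6)) :: AP] | D=∅]
step 11: [S=[3 :: 1 :: 2] | E=∅ | C=[PRIM2(mul) :: PRIM2(mul) :: (λy. ((λp. (p * y)) 6)) :: AP] | D=∅]
step 12: [S=[3 :: 2] | E=∅ | C=[PRIM2(mul) :: (λy. ((λp. (p * y)) 6)) :: AP] | D=∅]
step 13: [S=[6] | E=∅ | C=[(λy. ((λp. (p * y)) 6)) :: AP] | D=∅]
step 14: [S=[clo(λy. ((λp. (p * y)) 6), ∅) :: 6] | E=∅ | C=[AP] | D=∅]
step 15: [S=∅ | E={y↦6} | C=[((λp. (p * y)) 6)] | D=[(∅, ∅, ∅)]]
step 16: [S=∅ | E={y↦6} | C=[6 :: (λp. (p * y)) :: AP] | D=[(∅, ∅, ∅)]]
step 17: [S=[6] | E={y↦6} | C=[(λp. (p * y)) :: AP] | D=[(∅, ∅, ∅)]]
step 18: [S=[clo(λp. (p * y), {y↦6}) :: 6] | E={y↦6} | C=[AP] | D=[(∅, ∅, ∅)]]
step 19: [S=∅ | E={p↦6, y↦6} | C=[(p * y)] | D=[(∅, {y↦6}, ∅) :: (∅, ∅, ∅)]]
step 20: [S=∅ | E={p↦6, y↦6} | C=[p :: y :: PRIM2(mul)] | D=[(∅, {y↦6}, ∅) :: (∅, ∅, ∅)]]
step 21: [S=[6] | E={p↦6, y↦6} | C=[y :: PRIM2(mul)] | D=[(∅, {y↦6}, ∅) :: (∅, ∅, ∅)]]
step 22: [S=[6 :: 6] | E={p↦6, y↦6} | C=[PRIM2(mul)] | D=[(∅, {y↦6}, ∅) :: (∅, ∅, ∅)]]
step 23: [S=[36] | E={p↦6, y↦6} | C=∅ | D=[(∅, {y↦6}, ∅) :: (∅, ∅, ∅)]]
step 24: [S=[36] | E={y↦6} | C=∅ | D=[(∅, ∅, ∅)]]
step 25: [S=[36] | E=∅ | C=∅ | D=∅]
→ final value 36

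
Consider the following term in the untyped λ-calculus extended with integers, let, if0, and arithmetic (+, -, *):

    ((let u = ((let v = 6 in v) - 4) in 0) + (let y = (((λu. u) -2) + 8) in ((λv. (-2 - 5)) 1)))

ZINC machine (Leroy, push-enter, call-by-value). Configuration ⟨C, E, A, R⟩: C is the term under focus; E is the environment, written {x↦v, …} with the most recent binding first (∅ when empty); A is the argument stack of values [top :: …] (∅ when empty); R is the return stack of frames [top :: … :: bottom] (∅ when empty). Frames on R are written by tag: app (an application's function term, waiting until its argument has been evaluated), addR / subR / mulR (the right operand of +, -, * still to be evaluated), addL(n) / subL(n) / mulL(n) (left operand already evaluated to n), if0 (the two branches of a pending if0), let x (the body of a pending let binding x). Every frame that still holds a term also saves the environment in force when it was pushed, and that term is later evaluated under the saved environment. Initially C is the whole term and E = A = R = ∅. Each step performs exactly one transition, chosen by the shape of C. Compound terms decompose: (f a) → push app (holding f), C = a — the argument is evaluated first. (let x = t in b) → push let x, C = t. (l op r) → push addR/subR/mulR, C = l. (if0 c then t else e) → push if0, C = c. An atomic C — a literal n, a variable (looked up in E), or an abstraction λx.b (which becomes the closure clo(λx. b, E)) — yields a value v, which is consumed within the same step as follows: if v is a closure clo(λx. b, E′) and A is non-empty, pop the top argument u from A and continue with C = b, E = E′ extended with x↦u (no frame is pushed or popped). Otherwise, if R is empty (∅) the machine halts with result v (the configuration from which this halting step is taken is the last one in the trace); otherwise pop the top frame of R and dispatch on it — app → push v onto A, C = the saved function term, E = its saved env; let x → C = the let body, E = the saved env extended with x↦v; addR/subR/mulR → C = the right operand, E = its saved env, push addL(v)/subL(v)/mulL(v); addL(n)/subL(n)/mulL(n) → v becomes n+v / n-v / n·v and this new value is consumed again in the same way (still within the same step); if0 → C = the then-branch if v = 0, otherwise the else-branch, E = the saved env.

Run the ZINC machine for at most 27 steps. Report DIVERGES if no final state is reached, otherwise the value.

Answer: -7

Machine steps:
0. [C=((let u = ((let v = 6 in v) - 4) in 0) + (let y = (((λu. u) -2) + 8) in ((λv. (-2 - 5)) 1))) | E=∅ | A=∅ | R=∅]
1. [C=(let u = ((let v = 6 in v) - 4) in 0) | E=∅ | A=∅ | R=[addR]]
2. [C=((let v = 6 in v) - 4) | E=∅ | A=∅ | R=[let u :: addR]]
3. [C=(let v = 6 in v) | E=∅ | A=∅ | R=[subR :: let u :: addR]]
4. [C=6 | E=∅ | A=∅ | R=[let v :: subR :: let u :: addR]]
5. [C=v | E={v↦6} | A=∅ | R=[subR :: let u :: addR]]
6. [C=4 | E=∅ | A=∅ | R=[subL(6) :: let u :: addR]]
7. [C=0 | E={u↦2} | A=∅ | R=[addR]]
8. [C=(let y = (((λu. u) -2) + 8) in ((λv. (-2 - 5)) 1)) | E=∅ | A=∅ | R=[addL(0)]]
9. [C=(((λu. u) -2) + 8) | E=∅ | A=∅ | R=[let y :: addL(0)]]
10. [C=((λu. u) -2) | E=∅ | A=∅ | R=[addR :: let y :: addL(0)]]
11. [C=-2 | E=∅ | A=∅ | R=[app :: addR :: let y :: addL(0)]]
12. [C=(λu. u) | E=∅ | A=[-2] | R=[addR :: let y :: addL(0)]]
13. [C=u | E={u↦-2} | A=∅ | R=[addR :: let y :: addL(0)]]
14. [C=8 | E=∅ | A=∅ | R=[addL(-2) :: let y :: addL(0)]]
15. [C=((λv. (-2 - 5)) 1) | E={y↦6} | A=∅ | R=[addL(0)]]
16. [C=1 | E={y↦6} | A=∅ | R=[app :: addL(0)]]
17. [C=(λv. (-2 - 5)) | E={y↦6} | A=[1] | R=[addL(0)]]
18. [C=(-2 - 5) | E={v↦1, y↦6} | A=∅ | R=[addL(0)]]
19. [C=-2 | E={v↦1, y↦6} | A=∅ | R=[subR :: addL(0)]]
20. [C=5 | E={v↦1, y↦6} | A=∅ | R=[subL(-2) :: addL(0)]]
→ final value -7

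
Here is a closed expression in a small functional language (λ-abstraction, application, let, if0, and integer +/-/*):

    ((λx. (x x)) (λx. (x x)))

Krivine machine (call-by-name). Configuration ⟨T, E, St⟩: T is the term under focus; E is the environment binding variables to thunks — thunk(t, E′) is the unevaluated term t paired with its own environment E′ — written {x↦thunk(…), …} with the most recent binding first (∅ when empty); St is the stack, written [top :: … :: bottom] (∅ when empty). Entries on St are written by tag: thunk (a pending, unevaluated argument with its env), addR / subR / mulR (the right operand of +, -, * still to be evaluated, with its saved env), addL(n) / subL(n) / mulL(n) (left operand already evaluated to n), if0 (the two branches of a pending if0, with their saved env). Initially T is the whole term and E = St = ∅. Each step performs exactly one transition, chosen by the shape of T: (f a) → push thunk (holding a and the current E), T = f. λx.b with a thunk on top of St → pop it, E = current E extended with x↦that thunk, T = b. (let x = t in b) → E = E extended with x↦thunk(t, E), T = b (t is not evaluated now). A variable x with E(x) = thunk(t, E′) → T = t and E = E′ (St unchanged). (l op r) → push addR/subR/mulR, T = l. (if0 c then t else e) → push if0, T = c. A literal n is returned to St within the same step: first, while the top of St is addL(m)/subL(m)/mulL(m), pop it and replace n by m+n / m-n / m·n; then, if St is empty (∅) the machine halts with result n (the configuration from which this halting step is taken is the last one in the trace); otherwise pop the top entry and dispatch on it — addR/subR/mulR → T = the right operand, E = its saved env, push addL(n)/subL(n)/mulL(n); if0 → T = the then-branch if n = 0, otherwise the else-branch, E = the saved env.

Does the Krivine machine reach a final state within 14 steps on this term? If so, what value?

[0] <T=((λx. (x x)) (λx. (x x))), E=∅, St=∅>
[1] <T=(λx. (x x)), E=∅, St=[thunk]>
[2] <T=(x x), E={x↦thunk((λx. (x x)), ∅)}, St=∅>
[3] <T=x, E={x↦thunk((λx. (x x)), ∅)}, St=[thunk]>
[4] <T=(λx. (x x)), E=∅, St=[thunk]>
[5] <T=(x x), E={x↦thunk(x, {x↦thunk((λx. (x x)), ∅)})}, St=∅>
[6] <T=x, E={x↦thunk(x, {x↦thunk((λx. (x x)), ∅)})}, St=[thunk]>
[7] <T=x, E={x↦thunk((λx. (x x)), ∅)}, St=[thunk]>
[8] <T=(λx. (x x)), E=∅, St=[thunk]>
[9] <T=(x x), E={x↦thunk(x, {x↦thunk(x, {x↦thunk((λx. (x x)), ∅)})})}, St=∅>
[10] <T=x, E={x↦thunk(x, {x↦thunk(x, {x↦thunk((λx. (x x)), ∅)})})}, St=[thunk]>
[11] <T=x, E={x↦thunk(x, {x↦thunk((λx. (x x)), ∅)})}, St=[thunk]>
[12] <T=x, E={x↦thunk((λx. (x x)), ∅)}, St=[thunk]>
[13] <T=(λx. (x x)), E=∅, St=[thunk]>
[14] <T=(x x), E={x↦thunk(x, {x↦thunk(x, {x↦thunk(x, {x↦thunk((λx. (x x)), ∅)})})})}, St=∅>
→ 14 transitions taken and the configuration is still not final: no result within 14 steps

Answer: DIVERGES (no final state within 14 steps)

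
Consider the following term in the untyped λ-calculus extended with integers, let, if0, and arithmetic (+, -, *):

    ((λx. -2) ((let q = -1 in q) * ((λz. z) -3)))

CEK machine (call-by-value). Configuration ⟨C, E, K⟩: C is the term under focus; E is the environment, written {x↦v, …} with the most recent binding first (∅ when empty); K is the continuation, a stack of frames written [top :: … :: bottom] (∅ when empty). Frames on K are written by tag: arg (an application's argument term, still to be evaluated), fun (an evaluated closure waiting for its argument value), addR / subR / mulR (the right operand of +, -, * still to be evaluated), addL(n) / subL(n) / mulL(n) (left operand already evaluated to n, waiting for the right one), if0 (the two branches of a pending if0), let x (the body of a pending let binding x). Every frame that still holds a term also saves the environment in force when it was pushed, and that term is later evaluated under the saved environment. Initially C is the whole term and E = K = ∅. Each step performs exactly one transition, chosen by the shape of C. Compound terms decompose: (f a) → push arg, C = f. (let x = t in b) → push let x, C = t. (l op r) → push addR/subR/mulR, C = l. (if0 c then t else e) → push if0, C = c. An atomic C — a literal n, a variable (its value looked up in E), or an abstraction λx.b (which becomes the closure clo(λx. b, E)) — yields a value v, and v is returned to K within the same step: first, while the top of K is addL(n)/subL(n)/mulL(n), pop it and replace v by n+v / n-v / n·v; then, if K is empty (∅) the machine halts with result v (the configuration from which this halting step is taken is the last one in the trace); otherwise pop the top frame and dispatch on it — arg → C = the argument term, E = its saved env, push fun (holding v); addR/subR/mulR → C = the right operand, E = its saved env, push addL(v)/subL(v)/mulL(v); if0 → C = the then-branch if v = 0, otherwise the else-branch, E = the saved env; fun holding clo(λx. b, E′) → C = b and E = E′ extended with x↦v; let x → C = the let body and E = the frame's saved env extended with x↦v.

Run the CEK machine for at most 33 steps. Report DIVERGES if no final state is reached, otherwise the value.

Answer: -2

Machine steps:
t=0: ⟨C=((λx. -2) ((let q = -1 in q) * ((λz. z) -3))); E=∅; K=∅⟩
t=1: ⟨C=(λx. -2); E=∅; K=[arg]⟩
t=2: ⟨C=((let q = -1 in q) * ((λz. z) -3)); E=∅; K=[fun]⟩
t=3: ⟨C=(let q = -1 in q); E=∅; K=[mulR :: fun]⟩
t=4: ⟨C=-1; E=∅; K=[let q :: mulR :: fun]⟩
t=5: ⟨C=q; E={q↦-1}; K=[mulR :: fun]⟩
t=6: ⟨C=((λz. z) -3); E=∅; K=[mulL(-1) :: fun]⟩
t=7: ⟨C=(λz. z); E=∅; K=[arg :: mulL(-1) :: fun]⟩
t=8: ⟨C=-3; E=∅; K=[fun :: mulL(-1) :: fun]⟩
t=9: ⟨C=z; E={z↦-3}; K=[mulL(-1) :: fun]⟩
t=10: ⟨C=-2; E={x↦3}; K=∅⟩
→ final value -2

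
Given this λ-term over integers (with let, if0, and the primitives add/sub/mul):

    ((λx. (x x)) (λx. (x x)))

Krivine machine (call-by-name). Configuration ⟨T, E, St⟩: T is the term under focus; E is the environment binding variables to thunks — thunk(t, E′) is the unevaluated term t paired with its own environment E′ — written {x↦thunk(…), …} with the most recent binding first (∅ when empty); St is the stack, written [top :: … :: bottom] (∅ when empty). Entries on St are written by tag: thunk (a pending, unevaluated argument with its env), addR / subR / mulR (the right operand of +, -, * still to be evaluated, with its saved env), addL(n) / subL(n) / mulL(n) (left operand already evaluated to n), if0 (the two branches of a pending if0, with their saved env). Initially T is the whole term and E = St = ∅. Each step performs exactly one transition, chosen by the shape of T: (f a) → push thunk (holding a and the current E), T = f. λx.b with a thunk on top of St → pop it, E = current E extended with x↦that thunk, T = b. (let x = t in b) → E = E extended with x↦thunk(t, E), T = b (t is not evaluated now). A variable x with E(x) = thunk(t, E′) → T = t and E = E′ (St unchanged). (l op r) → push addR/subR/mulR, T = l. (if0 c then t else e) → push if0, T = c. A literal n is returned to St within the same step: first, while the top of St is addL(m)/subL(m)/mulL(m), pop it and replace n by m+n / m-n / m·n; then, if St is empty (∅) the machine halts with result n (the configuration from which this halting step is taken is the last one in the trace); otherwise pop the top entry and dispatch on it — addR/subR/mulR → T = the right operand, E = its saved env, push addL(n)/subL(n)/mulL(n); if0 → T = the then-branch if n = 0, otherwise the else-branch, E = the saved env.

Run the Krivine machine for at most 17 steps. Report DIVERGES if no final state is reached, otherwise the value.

step 0: <T=((λx. (x x)) (λx. (x x))), E=∅, St=∅>
step 1: <T=(λx. (x x)), E=∅, St=[thunk]>
step 2: <T=(x x), E={x↦thunk((λx. (x x)), ∅)}, St=∅>
step 3: <T=x, E={x↦thunk((λx. (x x)), ∅)}, St=[thunk]>
step 4: <T=(λx. (x x)), E=∅, St=[thunk]>
step 5: <T=(x x), E={x↦thunk(x, {x↦thunk((λx. (x x)), ∅)})}, St=∅>
step 6: <T=x, E={x↦thunk(x, {x↦thunk((λx. (x x)), ∅)})}, St=[thunk]>
step 7: <T=x, E={x↦thunk((λx. (x x)), ∅)}, St=[thunk]>
step 8: <T=(λx. (x x)), E=∅, St=[thunk]>
step 9: <T=(x x), E={x↦thunk(x, {x↦thunk(x, {x↦thunk((λx. (x x)), ∅)})})}, St=∅>
step 10: <T=x, E={x↦thunk(x, {x↦thunk(x, {x↦thunk((λx. (x x)), ∅)})})}, St=[thunk]>
step 11: <T=x, E={x↦thunk(x, {x↦thunk((λx. (x x)), ∅)})}, St=[thunk]>
step 12: <T=x, E={x↦thunk((λx. (x x)), ∅)}, St=[thunk]>
step 13: <T=(λx. (x x)), E=∅, St=[thunk]>
step 14: <T=(x x), E={x↦thunk(x, {x↦thunk(x, {x↦thunk(x, {x↦thunk((λx. (x x)), ∅)})})})}, St=∅>
step 15: <T=x, E={x↦thunk(x, {x↦thunk(x, {x↦thunk(x, {x↦thunk((λx. (x x)), ∅)})})})}, St=[thunk]>
step 16: <T=x, E={x↦thunk(x, {x↦thunk(x, {x↦thunk((λx. (x x)), ∅)})})}, St=[thunk]>
step 17: <T=x, E={x↦thunk(x, {x↦thunk((λx. (x x)), ∅)})}, St=[thunk]>
→ 17 transitions taken and the configuration is still not final: no result within 17 steps

Answer: DIVERGES (no final state within 17 steps)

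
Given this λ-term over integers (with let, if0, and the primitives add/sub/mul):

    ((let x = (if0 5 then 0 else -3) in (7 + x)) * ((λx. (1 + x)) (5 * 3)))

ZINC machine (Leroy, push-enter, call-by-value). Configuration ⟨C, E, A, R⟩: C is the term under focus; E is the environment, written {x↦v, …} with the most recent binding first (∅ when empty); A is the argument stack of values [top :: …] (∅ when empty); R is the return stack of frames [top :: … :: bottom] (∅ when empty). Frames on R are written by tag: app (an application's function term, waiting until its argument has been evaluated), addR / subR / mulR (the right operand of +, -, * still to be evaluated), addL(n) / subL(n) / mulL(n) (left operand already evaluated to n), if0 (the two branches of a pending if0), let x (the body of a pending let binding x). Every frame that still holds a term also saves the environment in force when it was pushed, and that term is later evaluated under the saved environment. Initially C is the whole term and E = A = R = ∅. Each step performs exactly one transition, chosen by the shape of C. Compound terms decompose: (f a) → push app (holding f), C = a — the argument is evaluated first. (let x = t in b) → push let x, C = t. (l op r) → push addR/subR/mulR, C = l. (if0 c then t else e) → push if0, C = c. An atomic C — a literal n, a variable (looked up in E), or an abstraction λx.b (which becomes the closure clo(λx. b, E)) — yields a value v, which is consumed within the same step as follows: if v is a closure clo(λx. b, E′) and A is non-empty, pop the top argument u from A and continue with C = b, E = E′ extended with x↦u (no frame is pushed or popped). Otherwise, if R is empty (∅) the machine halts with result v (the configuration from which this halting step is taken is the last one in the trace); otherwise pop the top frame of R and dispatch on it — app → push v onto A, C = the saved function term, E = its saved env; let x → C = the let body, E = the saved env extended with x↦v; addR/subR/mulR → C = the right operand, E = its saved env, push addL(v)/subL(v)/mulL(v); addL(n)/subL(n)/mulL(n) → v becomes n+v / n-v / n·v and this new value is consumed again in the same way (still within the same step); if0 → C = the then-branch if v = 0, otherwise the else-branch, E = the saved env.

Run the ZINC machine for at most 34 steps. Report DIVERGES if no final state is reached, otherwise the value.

0. ⟨C=((let x = (if0 5 then 0 else -3) in (7 + x)) * ((λx. (1 + x)) (5 * 3))); E=∅; A=∅; R=∅⟩
1. ⟨C=(let x = (if0 5 then 0 else -3) in (7 + x)); E=∅; A=∅; R=[mulR]⟩
2. ⟨C=(if0 5 then 0 else -3); E=∅; A=∅; R=[let x :: mulR]⟩
3. ⟨C=5; E=∅; A=∅; R=[if0 :: let x :: mulR]⟩
4. ⟨C=-3; E=∅; A=∅; R=[let x :: mulR]⟩
5. ⟨C=(7 + x); E={x↦-3}; A=∅; R=[mulR]⟩
6. ⟨C=7; E={x↦-3}; A=∅; R=[addR :: mulR]⟩
7. ⟨C=x; E={x↦-3}; A=∅; R=[addL(7) :: mulR]⟩
8. ⟨C=((λx. (1 + x)) (5 * 3)); E=∅; A=∅; R=[mulL(4)]⟩
9. ⟨C=(5 * 3); E=∅; A=∅; R=[app :: mulL(4)]⟩
10. ⟨C=5; E=∅; A=∅; R=[mulR :: app :: mulL(4)]⟩
11. ⟨C=3; E=∅; A=∅; R=[mulL(5) :: app :: mulL(4)]⟩
12. ⟨C=(λx. (1 + x)); E=∅; A=[15]; R=[mulL(4)]⟩
13. ⟨C=(1 + x); E={x↦15}; A=∅; R=[mulL(4)]⟩
14. ⟨C=1; E={x↦15}; A=∅; R=[addR :: mulL(4)]⟩
15. ⟨C=x; E={x↦15}; A=∅; R=[addL(1) :: mulL(4)]⟩
→ final value 64

Answer: 64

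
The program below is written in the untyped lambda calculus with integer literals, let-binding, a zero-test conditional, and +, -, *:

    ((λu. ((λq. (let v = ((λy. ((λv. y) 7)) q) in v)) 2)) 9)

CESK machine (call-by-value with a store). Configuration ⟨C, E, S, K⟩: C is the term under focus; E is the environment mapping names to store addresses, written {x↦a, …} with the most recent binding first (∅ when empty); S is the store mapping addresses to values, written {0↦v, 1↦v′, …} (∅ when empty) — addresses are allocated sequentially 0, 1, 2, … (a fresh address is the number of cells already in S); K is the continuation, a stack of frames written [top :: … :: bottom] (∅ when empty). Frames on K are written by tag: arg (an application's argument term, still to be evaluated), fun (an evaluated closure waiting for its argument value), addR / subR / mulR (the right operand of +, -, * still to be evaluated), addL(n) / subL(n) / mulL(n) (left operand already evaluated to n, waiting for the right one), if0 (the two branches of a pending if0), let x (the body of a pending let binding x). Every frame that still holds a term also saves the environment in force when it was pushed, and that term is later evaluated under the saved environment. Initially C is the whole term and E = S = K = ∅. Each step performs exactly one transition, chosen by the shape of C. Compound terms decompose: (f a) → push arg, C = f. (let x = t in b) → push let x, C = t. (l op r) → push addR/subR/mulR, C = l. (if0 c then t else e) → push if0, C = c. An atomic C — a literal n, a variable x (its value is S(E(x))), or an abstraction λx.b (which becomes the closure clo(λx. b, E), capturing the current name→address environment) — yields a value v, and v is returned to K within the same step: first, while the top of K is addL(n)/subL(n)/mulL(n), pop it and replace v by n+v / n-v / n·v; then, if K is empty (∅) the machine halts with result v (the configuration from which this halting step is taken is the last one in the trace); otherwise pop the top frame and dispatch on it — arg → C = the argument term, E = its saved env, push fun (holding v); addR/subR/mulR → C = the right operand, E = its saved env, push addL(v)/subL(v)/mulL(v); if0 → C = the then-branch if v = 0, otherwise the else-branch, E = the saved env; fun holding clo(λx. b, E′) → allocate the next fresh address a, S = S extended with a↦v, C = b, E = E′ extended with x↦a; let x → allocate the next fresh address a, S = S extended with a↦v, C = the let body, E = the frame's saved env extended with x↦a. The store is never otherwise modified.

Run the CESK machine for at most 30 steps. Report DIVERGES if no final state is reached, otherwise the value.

0. ⟨C=((λu. ((λq. (let v = ((λy. ((λv. y) 7)) q) in v)) 2)) 9); E=∅; S=∅; K=∅⟩
1. ⟨C=(λu. ((λq. (let v = ((λy. ((λv. y) 7)) q) in v)) 2)); E=∅; S=∅; K=[arg]⟩
2. ⟨C=9; E=∅; S=∅; K=[fun]⟩
3. ⟨C=((λq. (let v = ((λy. ((λv. y) 7)) q) in v)) 2); E={u↦0}; S={0↦9}; K=∅⟩
4. ⟨C=(λq. (let v = ((λy. ((λv. y) 7)) q) in v)); E={u↦0}; S={0↦9}; K=[arg]⟩
5. ⟨C=2; E={u↦0}; S={0↦9}; K=[fun]⟩
6. ⟨C=(let v = ((λy. ((λv. y) 7)) q) in v); E={q↦1, u↦0}; S={0↦9, 1↦2}; K=∅⟩
7. ⟨C=((λy. ((λv. y) 7)) q); E={q↦1, u↦0}; S={0↦9, 1↦2}; K=[let v]⟩
8. ⟨C=(λy. ((λv. y) 7)); E={q↦1, u↦0}; S={0↦9, 1↦2}; K=[arg :: let v]⟩
9. ⟨C=q; E={q↦1, u↦0}; S={0↦9, 1↦2}; K=[fun :: let v]⟩
10. ⟨C=((λv. y) 7); E={y↦2, q↦1, u↦0}; S={0↦9, 1↦2, 2↦2}; K=[let v]⟩
11. ⟨C=(λv. y); E={y↦2, q↦1, u↦0}; S={0↦9, 1↦2, 2↦2}; K=[arg :: let v]⟩
12. ⟨C=7; E={y↦2, q↦1, u↦0}; S={0↦9, 1↦2, 2↦2}; K=[fun :: let v]⟩
13. ⟨C=y; E={v↦3, y↦2, q↦1, u↦0}; S={0↦9, 1↦2, 2↦2, 3↦7}; K=[let v]⟩
14. ⟨C=v; E={v↦4, q↦1, u↦0}; S={0↦9, 1↦2, 2↦2, 3↦7, 4↦2}; K=∅⟩
→ final value 2

Answer: 2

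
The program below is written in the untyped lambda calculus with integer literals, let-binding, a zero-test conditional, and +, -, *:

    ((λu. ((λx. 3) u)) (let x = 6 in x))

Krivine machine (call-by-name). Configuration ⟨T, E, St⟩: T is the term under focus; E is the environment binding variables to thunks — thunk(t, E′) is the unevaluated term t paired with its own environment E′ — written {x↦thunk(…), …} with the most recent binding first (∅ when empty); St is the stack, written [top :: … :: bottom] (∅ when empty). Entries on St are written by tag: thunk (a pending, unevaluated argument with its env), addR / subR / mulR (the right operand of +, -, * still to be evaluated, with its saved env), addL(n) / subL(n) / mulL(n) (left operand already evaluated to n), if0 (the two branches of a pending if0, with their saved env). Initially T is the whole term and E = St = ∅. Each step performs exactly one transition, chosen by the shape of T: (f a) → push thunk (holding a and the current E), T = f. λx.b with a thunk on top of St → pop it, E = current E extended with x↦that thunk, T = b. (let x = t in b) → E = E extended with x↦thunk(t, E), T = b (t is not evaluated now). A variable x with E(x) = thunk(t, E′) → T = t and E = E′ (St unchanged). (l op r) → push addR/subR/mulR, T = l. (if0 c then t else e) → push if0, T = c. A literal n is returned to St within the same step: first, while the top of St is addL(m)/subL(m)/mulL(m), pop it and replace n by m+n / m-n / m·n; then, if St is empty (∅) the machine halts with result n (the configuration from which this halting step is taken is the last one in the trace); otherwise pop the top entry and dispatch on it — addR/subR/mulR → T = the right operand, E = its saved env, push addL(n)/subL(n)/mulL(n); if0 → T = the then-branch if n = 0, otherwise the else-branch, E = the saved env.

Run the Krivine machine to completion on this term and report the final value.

Answer: 3

Derivation:
[0] [T=((λu. ((λx. 3) u)) (let x = 6 in x)) | E=∅ | St=∅]
[1] [T=(λu. ((λx. 3) u)) | E=∅ | St=[thunk]]
[2] [T=((λx. 3) u) | E={u↦thunk((let x = 6 in x), ∅)} | St=∅]
[3] [T=(λx. 3) | E={u↦thunk((let x = 6 in x), ∅)} | St=[thunk]]
[4] [T=3 | E={x↦thunk(u, {u↦thunk((let x = 6 in x), ∅)}), u↦thunk((let x = 6 in x), ∅)} | St=∅]
→ final value 3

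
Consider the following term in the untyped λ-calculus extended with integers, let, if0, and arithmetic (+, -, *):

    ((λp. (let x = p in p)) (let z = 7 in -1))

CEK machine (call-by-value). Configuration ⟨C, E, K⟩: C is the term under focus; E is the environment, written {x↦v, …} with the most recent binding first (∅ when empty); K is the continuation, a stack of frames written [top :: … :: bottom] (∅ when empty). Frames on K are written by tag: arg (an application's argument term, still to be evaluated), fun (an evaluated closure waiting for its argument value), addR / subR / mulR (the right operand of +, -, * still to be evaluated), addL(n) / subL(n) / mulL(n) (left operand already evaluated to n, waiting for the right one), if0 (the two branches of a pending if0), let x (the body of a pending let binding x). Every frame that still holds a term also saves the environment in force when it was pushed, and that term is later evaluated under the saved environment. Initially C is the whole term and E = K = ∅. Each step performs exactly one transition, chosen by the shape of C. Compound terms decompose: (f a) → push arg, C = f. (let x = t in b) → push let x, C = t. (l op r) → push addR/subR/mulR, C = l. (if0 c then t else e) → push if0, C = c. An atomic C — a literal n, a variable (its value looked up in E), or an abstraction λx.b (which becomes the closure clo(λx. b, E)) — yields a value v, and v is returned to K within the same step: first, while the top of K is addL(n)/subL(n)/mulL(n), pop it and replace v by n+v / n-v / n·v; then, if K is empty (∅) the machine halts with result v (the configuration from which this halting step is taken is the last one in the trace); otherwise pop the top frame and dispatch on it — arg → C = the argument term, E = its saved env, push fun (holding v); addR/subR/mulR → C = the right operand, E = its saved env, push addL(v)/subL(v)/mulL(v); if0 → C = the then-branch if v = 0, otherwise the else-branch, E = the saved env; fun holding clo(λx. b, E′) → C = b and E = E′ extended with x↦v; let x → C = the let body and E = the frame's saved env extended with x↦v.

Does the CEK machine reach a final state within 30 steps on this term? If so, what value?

Answer: -1

Machine steps:
0. [C=((λp. (let x = p in p)) (let z = 7 in -1)) | E=∅ | K=∅]
1. [C=(λp. (let x = p in p)) | E=∅ | K=[arg]]
2. [C=(let z = 7 in -1) | E=∅ | K=[fun]]
3. [C=7 | E=∅ | K=[let z :: fun]]
4. [C=-1 | E={z↦7} | K=[fun]]
5. [C=(let x = p in p) | E={p↦-1} | K=∅]
6. [C=p | E={p↦-1} | K=[let x]]
7. [C=p | E={x↦-1, p↦-1} | K=∅]
→ final value -1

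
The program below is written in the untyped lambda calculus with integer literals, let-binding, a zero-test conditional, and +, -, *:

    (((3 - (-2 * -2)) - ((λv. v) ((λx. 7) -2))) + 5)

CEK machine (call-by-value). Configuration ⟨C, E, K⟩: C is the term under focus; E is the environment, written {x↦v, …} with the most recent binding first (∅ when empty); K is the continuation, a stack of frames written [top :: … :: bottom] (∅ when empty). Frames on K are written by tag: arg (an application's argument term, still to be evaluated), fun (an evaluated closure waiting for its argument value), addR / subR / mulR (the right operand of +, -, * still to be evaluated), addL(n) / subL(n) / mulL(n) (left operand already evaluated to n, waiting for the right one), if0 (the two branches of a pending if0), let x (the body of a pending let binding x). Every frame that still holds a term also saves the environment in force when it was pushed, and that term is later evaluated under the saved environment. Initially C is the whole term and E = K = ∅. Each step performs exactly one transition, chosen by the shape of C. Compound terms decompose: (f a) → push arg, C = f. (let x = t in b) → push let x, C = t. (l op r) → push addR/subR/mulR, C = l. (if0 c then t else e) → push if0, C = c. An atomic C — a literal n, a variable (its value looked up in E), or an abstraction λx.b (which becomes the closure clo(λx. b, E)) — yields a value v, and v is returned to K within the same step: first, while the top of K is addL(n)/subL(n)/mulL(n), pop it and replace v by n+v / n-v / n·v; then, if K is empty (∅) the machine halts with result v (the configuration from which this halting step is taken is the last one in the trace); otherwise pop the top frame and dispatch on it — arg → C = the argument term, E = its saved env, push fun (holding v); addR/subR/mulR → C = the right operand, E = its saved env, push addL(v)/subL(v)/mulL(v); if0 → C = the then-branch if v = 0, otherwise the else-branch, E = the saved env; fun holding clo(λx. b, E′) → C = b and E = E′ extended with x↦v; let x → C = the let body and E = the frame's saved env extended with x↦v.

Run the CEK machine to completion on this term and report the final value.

[0] <C=(((3 - (-2 * -2)) - ((λv. v) ((λx. 7) -2))) + 5), E=∅, K=∅>
[1] <C=((3 - (-2 * -2)) - ((λv. v) ((λx. 7) -2))), E=∅, K=[addR]>
[2] <C=(3 - (-2 * -2)), E=∅, K=[subR :: addR]>
[3] <C=3, E=∅, K=[subR :: subR :: addR]>
[4] <C=(-2 * -2), E=∅, K=[subL(3) :: subR :: addR]>
[5] <C=-2, E=∅, K=[mulR :: subL(3) :: subR :: addR]>
[6] <C=-2, E=∅, K=[mulL(-2) :: subL(3) :: subR :: addR]>
[7] <C=((λv. v) ((λx. 7) -2)), E=∅, K=[subL(-1) :: addR]>
[8] <C=(λv. v), E=∅, K=[arg :: subL(-1) :: addR]>
[9] <C=((λx. 7) -2), E=∅, K=[fun :: subL(-1) :: addR]>
[10] <C=(λx. 7), E=∅, K=[arg :: fun :: subL(-1) :: addR]>
[11] <C=-2, E=∅, K=[fun :: fun :: subL(-1) :: addR]>
[12] <C=7, E={x↦-2}, K=[fun :: subL(-1) :: addR]>
[13] <C=v, E={v↦7}, K=[subL(-1) :: addR]>
[14] <C=5, E=∅, K=[addL(-8)]>
→ final value -3

Answer: -3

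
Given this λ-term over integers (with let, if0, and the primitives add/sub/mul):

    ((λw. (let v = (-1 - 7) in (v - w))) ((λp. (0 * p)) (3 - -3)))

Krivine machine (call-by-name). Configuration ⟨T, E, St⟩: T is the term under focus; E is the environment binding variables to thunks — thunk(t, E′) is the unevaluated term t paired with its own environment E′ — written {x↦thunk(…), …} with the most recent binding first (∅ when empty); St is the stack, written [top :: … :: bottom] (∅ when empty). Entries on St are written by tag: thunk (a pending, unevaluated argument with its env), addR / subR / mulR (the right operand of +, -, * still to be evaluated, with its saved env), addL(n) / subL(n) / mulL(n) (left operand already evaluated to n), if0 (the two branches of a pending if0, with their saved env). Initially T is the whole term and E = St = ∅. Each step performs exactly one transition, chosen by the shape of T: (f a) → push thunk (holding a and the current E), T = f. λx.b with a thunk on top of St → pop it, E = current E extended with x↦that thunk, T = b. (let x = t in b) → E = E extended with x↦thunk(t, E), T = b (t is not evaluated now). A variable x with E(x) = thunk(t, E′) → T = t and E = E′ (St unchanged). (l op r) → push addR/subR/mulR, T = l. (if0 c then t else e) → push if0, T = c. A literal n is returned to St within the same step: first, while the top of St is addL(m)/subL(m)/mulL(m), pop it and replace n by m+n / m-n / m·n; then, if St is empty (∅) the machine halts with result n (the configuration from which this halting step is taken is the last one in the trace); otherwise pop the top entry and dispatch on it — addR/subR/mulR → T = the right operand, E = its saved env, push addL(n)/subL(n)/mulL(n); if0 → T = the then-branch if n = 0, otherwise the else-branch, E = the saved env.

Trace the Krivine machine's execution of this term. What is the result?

Answer: -8

Derivation:
[0] [T=((λw. (let v = (-1 - 7) in (v - w))) ((λp. (0 * p)) (3 - -3))) | E=∅ | St=∅]
[1] [T=(λw. (let v = (-1 - 7) in (v - w))) | E=∅ | St=[thunk]]
[2] [T=(let v = (-1 - 7) in (v - w)) | E={w↦thunk(((λp. (0 * p)) (3 - -3)), ∅)} | St=∅]
[3] [T=(v - w) | E={v↦thunk((-1 - 7), {w↦thunk(((λp. (0 * p)) (3 - -3)), ∅)}), w↦thunk(((λp. (0 * p)) (3 - -3)), ∅)} | St=∅]
[4] [T=v | E={v↦thunk((-1 - 7), {w↦thunk(((λp. (0 * p)) (3 - -3)), ∅)}), w↦thunk(((λp. (0 * p)) (3 - -3)), ∅)} | St=[subR]]
[5] [T=(-1 - 7) | E={w↦thunk(((λp. (0 * p)) (3 - -3)), ∅)} | St=[subR]]
[6] [T=-1 | E={w↦thunk(((λp. (0 * p)) (3 - -3)), ∅)} | St=[subR :: subR]]
[7] [T=7 | E={w↦thunk(((λp. (0 * p)) (3 - -3)), ∅)} | St=[subL(-1) :: subR]]
[8] [T=w | E={v↦thunk((-1 - 7), {w↦thunk(((λp. (0 * p)) (3 - -3)), ∅)}), w↦thunk(((λp. (0 * p)) (3 - -3)), ∅)} | St=[subL(-8)]]
[9] [T=((λp. (0 * p)) (3 - -3)) | E=∅ | St=[subL(-8)]]
[10] [T=(λp. (0 * p)) | E=∅ | St=[thunk :: subL(-8)]]
[11] [T=(0 * p) | E={p↦thunk((3 - -3), ∅)} | St=[subL(-8)]]
[12] [T=0 | E={p↦thunk((3 - -3), ∅)} | St=[mulR :: subL(-8)]]
[13] [T=p | E={p↦thunk((3 - -3), ∅)} | St=[mulL(0) :: subL(-8)]]
[14] [T=(3 - -3) | E=∅ | St=[mulL(0) :: subL(-8)]]
[15] [T=3 | E=∅ | St=[subR :: mulL(0) :: subL(-8)]]
[16] [T=-3 | E=∅ | St=[subL(3) :: mulL(0) :: subL(-8)]]
→ final value -8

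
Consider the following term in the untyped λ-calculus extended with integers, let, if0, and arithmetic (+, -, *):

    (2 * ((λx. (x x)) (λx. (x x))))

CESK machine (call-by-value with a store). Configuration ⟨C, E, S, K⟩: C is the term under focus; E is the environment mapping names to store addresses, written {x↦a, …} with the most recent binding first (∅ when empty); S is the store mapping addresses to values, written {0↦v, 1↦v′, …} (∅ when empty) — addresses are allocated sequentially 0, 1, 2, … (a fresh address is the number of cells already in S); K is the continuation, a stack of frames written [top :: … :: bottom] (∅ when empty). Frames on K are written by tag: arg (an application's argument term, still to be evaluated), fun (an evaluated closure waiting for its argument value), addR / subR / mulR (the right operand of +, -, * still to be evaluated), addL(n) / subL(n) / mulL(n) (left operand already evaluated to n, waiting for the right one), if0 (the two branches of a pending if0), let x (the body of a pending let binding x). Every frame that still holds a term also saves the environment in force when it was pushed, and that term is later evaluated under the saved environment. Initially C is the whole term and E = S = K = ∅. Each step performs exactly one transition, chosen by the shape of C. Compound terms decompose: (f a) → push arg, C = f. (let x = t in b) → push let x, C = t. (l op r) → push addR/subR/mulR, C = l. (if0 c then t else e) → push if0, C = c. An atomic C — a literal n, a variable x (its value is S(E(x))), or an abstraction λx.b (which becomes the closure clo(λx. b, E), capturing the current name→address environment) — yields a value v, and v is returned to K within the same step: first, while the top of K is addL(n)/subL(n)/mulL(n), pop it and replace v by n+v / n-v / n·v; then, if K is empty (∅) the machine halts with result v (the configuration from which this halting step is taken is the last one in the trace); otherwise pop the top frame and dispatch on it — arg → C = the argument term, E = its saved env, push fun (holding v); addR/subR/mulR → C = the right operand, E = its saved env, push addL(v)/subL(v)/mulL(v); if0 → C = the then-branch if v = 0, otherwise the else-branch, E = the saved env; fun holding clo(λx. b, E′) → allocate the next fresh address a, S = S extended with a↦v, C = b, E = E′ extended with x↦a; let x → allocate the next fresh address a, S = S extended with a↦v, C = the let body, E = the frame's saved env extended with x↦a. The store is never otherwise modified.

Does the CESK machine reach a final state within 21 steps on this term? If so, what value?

Answer: DIVERGES (no final state within 21 steps)

Execution trace:
step 0: <C=(2 * ((λx. (x x)) (λx. (x x)))), E=∅, S=∅, K=∅>
step 1: <C=2, E=∅, S=∅, K=[mulR]>
step 2: <C=((λx. (x x)) (λx. (x x))), E=∅, S=∅, K=[mulL(2)]>
step 3: <C=(λx. (x x)), E=∅, S=∅, K=[arg :: mulL(2)]>
step 4: <C=(λx. (x x)), E=∅, S=∅, K=[fun :: mulL(2)]>
step 5: <C=(x x), E={x↦0}, S={0↦clo(λx. (x x), ∅)}, K=[mulL(2)]>
step 6: <C=x, E={x↦0}, S={0↦clo(λx. (x x), ∅)}, K=[arg :: mulL(2)]>
step 7: <C=x, E={x↦0}, S={0↦clo(λx. (x x), ∅)}, K=[fun :: mulL(2)]>
step 8: <C=(x x), E={x↦1}, S={0↦clo(λx. (x x), ∅), 1↦clo(λx. (x x), ∅)}, K=[mulL(2)]>
step 9: <C=x, E={x↦1}, S={0↦clo(λx. (x x), ∅), 1↦clo(λx. (x x), ∅)}, K=[arg :: mulL(2)]>
step 10: <C=x, E={x↦1}, S={0↦clo(λx. (x x), ∅), 1↦clo(λx. (x x), ∅)}, K=[fun :: mulL(2)]>
step 11: <C=(x x), E={x↦2}, S={0↦clo(λx. (x x), ∅), 1↦clo(λx. (x x), ∅), 2↦clo(λx. (x x), ∅)}, K=[mulL(2)]>
step 12: <C=x, E={x↦2}, S={0↦clo(λx. (x x), ∅), 1↦clo(λx. (x x), ∅), 2↦clo(λx. (x x), ∅)}, K=[arg :: mulL(2)]>
step 13: <C=x, E={x↦2}, S={0↦clo(λx. (x x), ∅), 1↦clo(λx. (x x), ∅), 2↦clo(λx. (x x), ∅)}, K=[fun :: mulL(2)]>
step 14: <C=(x x), E={x↦3}, S={0↦clo(λx. (x x), ∅), 1↦clo(λx. (x x), ∅), 2↦clo(λx. (x x), ∅), 3↦clo(λx. (x x), ∅)}, K=[mulL(2)]>
step 15: <C=x, E={x↦3}, S={0↦clo(λx. (x x), ∅), 1↦clo(λx. (x x), ∅), 2↦clo(λx. (x x), ∅), 3↦clo(λx. (x x), ∅)}, K=[arg :: mulL(2)]>
step 16: <C=x, E={x↦3}, S={0↦clo(λx. (x x), ∅), 1↦clo(λx. (x x), ∅), 2↦clo(λx. (x x), ∅), 3↦clo(λx. (x x), ∅)}, K=[fun :: mulL(2)]>
step 17: <C=(x x), E={x↦4}, S={0↦clo(λx. (x x), ∅), 1↦clo(λx. (x x), ∅), 2↦clo(λx. (x x), ∅), 3↦clo(λx. (x x), ∅), 4↦clo(λx. (x x), ∅)}, K=[mulL(2)]>
step 18: <C=x, E={x↦4}, S={0↦clo(λx. (x x), ∅), 1↦clo(λx. (x x), ∅), 2↦clo(λx. (x x), ∅), 3↦clo(λx. (x x), ∅), 4↦clo(λx. (x x), ∅)}, K=[arg :: mulL(2)]>
step 19: <C=x, E={x↦4}, S={0↦clo(λx. (x x), ∅), 1↦clo(λx. (x x), ∅), 2↦clo(λx. (x x), ∅), 3↦clo(λx. (x x), ∅), 4↦clo(λx. (x x), ∅)}, K=[fun :: mulL(2)]>
step 20: <C=(x x), E={x↦5}, S={0↦clo(λx. (x x), ∅), 1↦clo(λx. (x x), ∅), 2↦clo(λx. (x x), ∅), 3↦clo(λx. (x x), ∅), 4↦clo(λx. (x x), ∅), 5↦clo(λx. (x x), ∅)}, K=[mulL(2)]>
step 21: <C=x, E={x↦5}, S={0↦clo(λx. (x x), ∅), 1↦clo(λx. (x x), ∅), 2↦clo(λx. (x x), ∅), 3↦clo(λx. (x x), ∅), 4↦clo(λx. (x x), ∅), 5↦clo(λx. (x x), ∅)}, K=[arg :: mulL(2)]>
→ 21 transitions taken and the configuration is still not final: no result within 21 steps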